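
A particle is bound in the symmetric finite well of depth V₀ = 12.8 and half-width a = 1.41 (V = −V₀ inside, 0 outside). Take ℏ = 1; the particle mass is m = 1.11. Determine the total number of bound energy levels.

The dimensionless depth is z₀ = a√(2mV₀)/ℏ = 1.41 × √(28.42) = 7.516.
The even/odd transcendental equations gain one root per π/2 in z₀, giving N = 1 + ⌊2z₀/π⌋ = 1 + ⌊4.785⌋ = 5.

N = 5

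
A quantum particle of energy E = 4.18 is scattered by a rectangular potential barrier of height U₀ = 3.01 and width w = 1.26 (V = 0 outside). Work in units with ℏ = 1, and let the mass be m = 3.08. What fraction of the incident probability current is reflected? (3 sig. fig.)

Above the barrier the interior wavenumber is k₂ = √(2m(E − U₀))/ℏ = 2.685, giving phase k₂w = 3.383.
Matching at both interfaces gives T⁻¹ = 1 + U₀² sin²(k₂w) / [4E(E − U₀)] = 1.026, hence T = 0.974.
R = 1 − T = 0.0257.

R = 0.0257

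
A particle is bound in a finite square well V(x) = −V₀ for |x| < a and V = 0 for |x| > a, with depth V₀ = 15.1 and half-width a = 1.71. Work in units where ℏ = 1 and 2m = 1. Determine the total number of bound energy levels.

N = 5

Define the well-strength parameter z₀ = (a/ℏ)√(2mV₀) = 1.71 × √(2·0.5·15.1) = 6.645.
The even/odd transcendental equations gain one root per π/2 in z₀, giving N = 1 + ⌊2z₀/π⌋ = 1 + ⌊4.230⌋ = 5.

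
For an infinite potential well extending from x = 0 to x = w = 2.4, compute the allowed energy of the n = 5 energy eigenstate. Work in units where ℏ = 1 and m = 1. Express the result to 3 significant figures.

E = 21.4

The infinite-well eigenfunctions ψ_n = √(2/w) sin(nπx/w) vanish at both walls, giving E_n = n²π²ℏ²/(2mw²).
E_5 = 5² × π² / (2 × 1 × 2.4²) = 21.42.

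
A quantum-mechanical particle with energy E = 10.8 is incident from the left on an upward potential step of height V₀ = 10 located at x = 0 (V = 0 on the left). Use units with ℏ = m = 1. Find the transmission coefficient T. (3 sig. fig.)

On each side the TISE gives plane waves with k = √(2m(E − V))/ℏ: k₁ = √(2·1·10.8) = 4.648, k₂ = √(2·1·0.8) = 1.265.
Continuity of ψ and ψ′ at the step yields the reflection amplitude r = (k₁ − k₂)/(k₁ + k₂) = 0.5721; thus R = |r|² = 0.3273, T = 0.6727.

T = 0.673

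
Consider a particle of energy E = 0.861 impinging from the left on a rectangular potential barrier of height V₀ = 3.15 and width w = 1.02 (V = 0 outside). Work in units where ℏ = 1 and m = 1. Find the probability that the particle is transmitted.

E < V₀: inside the barrier ψ ∝ e^{±κx} with κ = √(2m(V₀ − E))/ℏ = 2.140.
κw = 2.182, sinh(κw) = 4.377.
Matching ψ, ψ′ at both faces gives T = [1 + V₀² sinh²(κw) / (4E(V₀ − E))]⁻¹ = 1/25.12 = 0.0398.

T = 0.0398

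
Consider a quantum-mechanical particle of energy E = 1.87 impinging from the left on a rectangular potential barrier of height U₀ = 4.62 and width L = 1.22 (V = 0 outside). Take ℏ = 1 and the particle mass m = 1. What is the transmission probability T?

T = 0.0125

E < U₀: inside the barrier ψ ∝ e^{±κx} with κ = √(2m(U₀ − E))/ℏ = 2.345.
κL = 2.861, sinh(κL) = 8.712.
Matching ψ, ψ′ at both faces gives T = [1 + U₀² sinh²(κL) / (4E(U₀ − E))]⁻¹ = 1/79.76 = 0.0125.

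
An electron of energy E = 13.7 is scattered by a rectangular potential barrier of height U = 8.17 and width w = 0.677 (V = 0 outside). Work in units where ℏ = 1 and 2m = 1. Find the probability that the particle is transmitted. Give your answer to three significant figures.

T = 0.820

Above the barrier the interior wavenumber is k₂ = √(2m(E − U))/ℏ = 2.352, giving phase k₂w = 1.592.
T = [1 + U² sin²(k₂w) / (4E(E − U))]⁻¹ = 1/1.220 = 0.820.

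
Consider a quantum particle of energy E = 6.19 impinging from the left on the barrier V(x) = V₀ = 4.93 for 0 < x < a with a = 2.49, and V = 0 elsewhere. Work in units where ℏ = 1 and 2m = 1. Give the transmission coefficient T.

T = 0.918

Above the barrier the interior wavenumber is k₂ = √(2m(E − V₀))/ℏ = 1.122, giving phase k₂a = 2.795.
Matching at both interfaces gives T⁻¹ = 1 + V₀² sin²(k₂a) / [4E(E − V₀)] = 1.090, hence T = 0.918.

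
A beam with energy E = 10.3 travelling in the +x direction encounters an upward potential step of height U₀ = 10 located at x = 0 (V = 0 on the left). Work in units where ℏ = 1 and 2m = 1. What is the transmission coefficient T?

The wavenumbers are k₁ = √(2mE)/ℏ = 3.209 on the left and k₂ = √(2m(E − U₀))/ℏ = 0.5477 on the right.
Matching ψ and ψ′ at x = 0 gives r = (k₁ − k₂)/(k₁ + k₂), so R = r² = 0.5019 and T = 1 − R = 0.4981.

T = 0.498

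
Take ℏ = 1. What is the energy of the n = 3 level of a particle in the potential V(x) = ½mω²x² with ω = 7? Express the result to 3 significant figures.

The oscillator eigenvalues are E_n = ℏω(n + ½), so E_3 = 7 × 3.5 = 24.50.

E = 24.5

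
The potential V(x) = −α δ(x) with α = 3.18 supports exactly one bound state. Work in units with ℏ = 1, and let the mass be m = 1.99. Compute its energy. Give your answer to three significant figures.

The bound state is ψ(x) = √κ e^{−κ|x|}. The derivative jump ψ'(0⁺) − ψ'(0⁻) = −(2mα/ℏ²)ψ(0) fixes κ = mα/ℏ² = 6.328.
Then E = −ℏ²κ²/(2m) = −mα²/(2ℏ²) = -10.06.

E = -10.1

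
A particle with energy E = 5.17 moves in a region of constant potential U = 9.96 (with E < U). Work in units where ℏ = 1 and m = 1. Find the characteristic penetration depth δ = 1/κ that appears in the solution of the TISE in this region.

Since E < U the TISE in this region is ψ'' = κ²ψ with κ = √(2m(U − E))/ℏ.
κ = √(2 × 1 × 4.79) = 3.095. The penetration depth is δ = 1/κ = 0.323.

δ = 0.323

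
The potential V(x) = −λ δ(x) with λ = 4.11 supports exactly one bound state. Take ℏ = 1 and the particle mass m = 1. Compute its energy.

For x ≠ 0 the bound state is ψ ∝ e^{−κ|x|}; integrating the TISE across the delta gives the cusp condition 2κ = 2mλ/ℏ², so κ = 4.110.
Then E = −ℏ²κ²/(2m) = −mλ²/(2ℏ²) = -8.446.

E = -8.45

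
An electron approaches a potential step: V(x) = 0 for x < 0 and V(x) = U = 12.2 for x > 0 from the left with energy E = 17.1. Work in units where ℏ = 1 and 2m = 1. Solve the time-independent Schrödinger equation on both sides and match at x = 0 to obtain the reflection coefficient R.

R = 0.0916

On each side the TISE gives plane waves with k = √(2m(E − V))/ℏ: k₁ = √(2·½·17.1) = 4.135, k₂ = √(2·½·4.9) = 2.214.
Continuity of ψ and ψ′ at the step yields the reflection amplitude r = (k₁ − k₂)/(k₁ + k₂) = 0.3027; thus R = |r|² = 0.09161, T = 0.9084.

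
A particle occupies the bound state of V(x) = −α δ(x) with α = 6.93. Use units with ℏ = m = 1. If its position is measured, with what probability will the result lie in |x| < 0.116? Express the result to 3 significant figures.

P = 0.800

The normalised bound state is ψ = √κ e^{−κ|x|} with κ = mα/ℏ² = 6.930.
P(|x| < d) = ∫_{−d}^{d} κ e^{−2κ|x|} dx = 1 − e^{−2κd} = 1 − e^{−1.608} = 0.7997.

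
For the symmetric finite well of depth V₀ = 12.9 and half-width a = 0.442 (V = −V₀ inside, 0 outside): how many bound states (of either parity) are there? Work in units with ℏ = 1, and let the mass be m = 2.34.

N = 3

The dimensionless depth is z₀ = a√(2mV₀)/ℏ = 0.442 × √(60.37) = 3.434.
A new bound state (alternating even/odd) appears each time z₀ passes a multiple of π/2, so N = ⌊2z₀/π⌋ + 1 = ⌊2.186⌋ + 1 = 3.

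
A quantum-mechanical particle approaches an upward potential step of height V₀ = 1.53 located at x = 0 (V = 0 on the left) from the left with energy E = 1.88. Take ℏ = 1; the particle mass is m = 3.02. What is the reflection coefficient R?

R = 0.158

On each side the TISE gives plane waves with k = √(2m(E − V))/ℏ: k₁ = √(2·3.02·1.88) = 3.370, k₂ = √(2·3.02·0.35) = 1.454.
Continuity of ψ and ψ′ at the step yields the reflection amplitude r = (k₁ − k₂)/(k₁ + k₂) = 0.3972; thus R = |r|² = 0.1577, T = 0.8423.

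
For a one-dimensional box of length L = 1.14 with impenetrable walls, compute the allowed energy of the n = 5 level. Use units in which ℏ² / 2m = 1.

The infinite-well eigenfunctions ψ_n = √(2/L) sin(nπx/L) vanish at both walls, giving E_n = n²π²ℏ²/(2mL²).
E_5 = 5² × π² / (2 × 0.5 × 1.14²) = 189.9.

E = 190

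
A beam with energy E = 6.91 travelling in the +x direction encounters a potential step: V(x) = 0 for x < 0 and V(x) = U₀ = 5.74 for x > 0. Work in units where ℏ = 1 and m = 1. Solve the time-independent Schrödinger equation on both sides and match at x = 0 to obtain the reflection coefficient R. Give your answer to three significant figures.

The wavenumbers are k₁ = √(2mE)/ℏ = 3.718 on the left and k₂ = √(2m(E − U₀))/ℏ = 1.530 on the right.
Matching ψ and ψ′ at x = 0 gives r = (k₁ − k₂)/(k₁ + k₂), so R = r² = 0.1738 and T = 1 − R = 0.8262.

R = 0.174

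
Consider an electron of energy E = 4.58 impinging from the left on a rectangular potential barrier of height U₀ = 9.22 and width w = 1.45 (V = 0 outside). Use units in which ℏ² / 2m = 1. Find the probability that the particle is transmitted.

T = 0.00772

E < U₀: inside the barrier ψ ∝ e^{±κx} with κ = √(2m(U₀ − E))/ℏ = 2.154.
κw = 3.123, sinh(κw) = 11.34.
The exact tunnelling result is T⁻¹ = 1 + U₀² sinh²(κw) / [4E(U₀ − E)] = 129.6, so T = 0.00772.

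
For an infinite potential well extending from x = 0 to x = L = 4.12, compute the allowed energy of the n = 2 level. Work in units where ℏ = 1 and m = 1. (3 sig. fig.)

Requiring ψ(0) = ψ(L) = 0 quantises k = nπ/L, hence E_n = ℏ²k²/2m = n²π²ℏ²/(2mL²).
E_2 = 2² × π² / (2 × 1 × 4.12²) = 1.163.

E = 1.16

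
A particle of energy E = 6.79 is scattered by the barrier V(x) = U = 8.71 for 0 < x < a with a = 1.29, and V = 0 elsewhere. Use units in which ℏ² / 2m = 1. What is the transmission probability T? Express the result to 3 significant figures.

E < U: inside the barrier ψ ∝ e^{±κx} with κ = √(2m(U − E))/ℏ = 1.386.
κa = 1.787, sinh(κa) = 2.903.
The exact tunnelling result is T⁻¹ = 1 + U² sinh²(κa) / [4E(U − E)] = 13.26, so T = 0.0754.

T = 0.0754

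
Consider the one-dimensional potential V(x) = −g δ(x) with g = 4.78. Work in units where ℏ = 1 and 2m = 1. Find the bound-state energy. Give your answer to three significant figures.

E = -5.71

For x ≠ 0 the bound state is ψ ∝ e^{−κ|x|}; integrating the TISE across the delta gives the cusp condition 2κ = 2mg/ℏ², so κ = 2.390.
Then E = −ℏ²κ²/(2m) = −mg²/(2ℏ²) = -5.712.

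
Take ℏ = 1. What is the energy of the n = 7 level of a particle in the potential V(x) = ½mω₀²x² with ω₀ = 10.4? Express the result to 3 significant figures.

Using E_n = (n + ½)ℏω₀: E_7 = 7.5 × 10.4 = 78.00.

E = 78.0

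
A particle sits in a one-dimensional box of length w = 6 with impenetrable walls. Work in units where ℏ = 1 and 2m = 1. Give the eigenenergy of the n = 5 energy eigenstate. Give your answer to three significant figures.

E = 6.85

The infinite-well eigenfunctions ψ_n = √(2/w) sin(nπx/w) vanish at both walls, giving E_n = n²π²ℏ²/(2mw²).
E_5 = 5² × π² / (2 × 0.5 × 6²) = 6.854.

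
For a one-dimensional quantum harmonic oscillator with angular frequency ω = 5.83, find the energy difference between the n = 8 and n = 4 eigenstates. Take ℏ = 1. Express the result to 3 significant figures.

ΔE = 23.3

E_n = ℏω(n + ½), so ΔE = (8 − 4) ℏω = 4 × 5.83 = 23.32.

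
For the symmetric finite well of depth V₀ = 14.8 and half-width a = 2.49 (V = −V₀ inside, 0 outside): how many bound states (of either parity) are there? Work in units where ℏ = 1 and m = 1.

N = 9

The dimensionless depth is z₀ = a√(2mV₀)/ℏ = 2.49 × √(29.60) = 13.55.
The even/odd transcendental equations gain one root per π/2 in z₀, giving N = 1 + ⌊2z₀/π⌋ = 1 + ⌊8.624⌋ = 9.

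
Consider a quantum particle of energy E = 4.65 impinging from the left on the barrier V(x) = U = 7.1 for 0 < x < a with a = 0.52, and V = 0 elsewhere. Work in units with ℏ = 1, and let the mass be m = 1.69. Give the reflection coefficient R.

R = 0.833

Since E < U the interior solution is evanescent with decay constant κ = √(2m(U − E))/ℏ = 2.878.
κa = 1.496, sinh(κa) = 2.121.
The exact tunnelling result is T⁻¹ = 1 + U² sinh²(κa) / [4E(U − E)] = 5.976, so T = 0.167.
R = 1 − T = 0.833.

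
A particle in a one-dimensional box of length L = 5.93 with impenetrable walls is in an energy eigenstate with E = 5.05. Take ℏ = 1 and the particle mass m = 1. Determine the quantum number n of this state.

From E_n = n²π²ℏ²/(2mL²) invert to n = √(2mL²E)/(πℏ).
n = (5.93/π) × √(2 × 1 × 5.05) = 5.999 → n = 6.

n = 6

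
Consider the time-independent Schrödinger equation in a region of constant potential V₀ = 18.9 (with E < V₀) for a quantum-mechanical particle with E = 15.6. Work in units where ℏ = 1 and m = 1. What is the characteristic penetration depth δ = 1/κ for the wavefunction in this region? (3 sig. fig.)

Since E < V₀ the TISE in this region is ψ'' = κ²ψ with κ = √(2m(V₀ − E))/ℏ.
κ = √(2 × 1 × 3.3) = 2.569. The penetration depth is δ = 1/κ = 0.389.

δ = 0.389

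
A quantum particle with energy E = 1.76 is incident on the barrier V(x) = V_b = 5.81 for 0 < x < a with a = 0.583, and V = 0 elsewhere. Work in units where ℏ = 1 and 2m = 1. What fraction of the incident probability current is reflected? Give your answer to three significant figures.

E < V_b: inside the barrier ψ ∝ e^{±κx} with κ = √(2m(V_b − E))/ℏ = 2.012.
κa = 1.173, sinh(κa) = 1.462.
The exact tunnelling result is T⁻¹ = 1 + V_b² sinh²(κa) / [4E(V_b − E)] = 3.529, so T = 0.283.
R = 1 − T = 0.717.

R = 0.717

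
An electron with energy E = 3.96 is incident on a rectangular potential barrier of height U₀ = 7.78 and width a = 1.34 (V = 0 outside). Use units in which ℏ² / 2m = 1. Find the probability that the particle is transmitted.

E < U₀: inside the barrier ψ ∝ e^{±κx} with κ = √(2m(U₀ − E))/ℏ = 1.954.
κa = 2.619, sinh(κa) = 6.825.
The exact tunnelling result is T⁻¹ = 1 + U₀² sinh²(κa) / [4E(U₀ − E)] = 47.59, so T = 0.0210.

T = 0.0210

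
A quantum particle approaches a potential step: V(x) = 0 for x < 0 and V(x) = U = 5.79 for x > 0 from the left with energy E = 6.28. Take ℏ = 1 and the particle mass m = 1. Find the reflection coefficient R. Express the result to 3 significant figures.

The wavenumbers are k₁ = √(2mE)/ℏ = 3.544 on the left and k₂ = √(2m(E − U))/ℏ = 0.9899 on the right.
Matching ψ and ψ′ at x = 0 gives r = (k₁ − k₂)/(k₁ + k₂), so R = r² = 0.3173 and T = 1 − R = 0.6827.

R = 0.317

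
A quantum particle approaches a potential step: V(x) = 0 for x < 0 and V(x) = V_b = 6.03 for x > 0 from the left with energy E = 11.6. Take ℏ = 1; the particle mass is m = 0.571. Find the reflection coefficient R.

On each side the TISE gives plane waves with k = √(2m(E − V))/ℏ: k₁ = √(2·0.571·11.6) = 3.640, k₂ = √(2·0.571·5.57) = 2.522.
Continuity of ψ and ψ′ at the step yields the reflection amplitude r = (k₁ − k₂)/(k₁ + k₂) = 0.1814; thus R = |r|² = 0.03290, T = 0.9671.

R = 0.0329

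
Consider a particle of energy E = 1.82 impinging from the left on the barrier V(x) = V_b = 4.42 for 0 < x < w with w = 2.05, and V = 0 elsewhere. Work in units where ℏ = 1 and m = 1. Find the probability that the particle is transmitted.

Since E < V_b the interior solution is evanescent with decay constant κ = √(2m(V_b − E))/ℏ = 2.280.
κw = 4.675, sinh(κw) = 53.60.
The exact tunnelling result is T⁻¹ = 1 + V_b² sinh²(κw) / [4E(V_b − E)] = 2966, so T = 0.000337.

T = 0.000337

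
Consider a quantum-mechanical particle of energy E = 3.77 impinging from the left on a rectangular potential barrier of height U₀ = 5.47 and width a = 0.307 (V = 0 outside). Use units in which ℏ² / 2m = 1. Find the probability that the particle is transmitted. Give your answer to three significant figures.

T = 0.835

E < U₀: inside the barrier ψ ∝ e^{±κx} with κ = √(2m(U₀ − E))/ℏ = 1.304.
κa = 0.4003, sinh(κa) = 0.4111.
The exact tunnelling result is T⁻¹ = 1 + U₀² sinh²(κa) / [4E(U₀ − E)] = 1.197, so T = 0.835.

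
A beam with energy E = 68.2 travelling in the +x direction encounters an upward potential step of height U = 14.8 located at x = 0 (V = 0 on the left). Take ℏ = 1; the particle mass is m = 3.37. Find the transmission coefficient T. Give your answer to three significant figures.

T = 0.996

On each side the TISE gives plane waves with k = √(2m(E − V))/ℏ: k₁ = √(2·3.37·68.2) = 21.44, k₂ = √(2·3.37·53.4) = 18.97.
Continuity of ψ and ψ′ at the step yields the reflection amplitude r = (k₁ − k₂)/(k₁ + k₂) = 0.06108; thus R = |r|² = 0.003731, T = 0.9963.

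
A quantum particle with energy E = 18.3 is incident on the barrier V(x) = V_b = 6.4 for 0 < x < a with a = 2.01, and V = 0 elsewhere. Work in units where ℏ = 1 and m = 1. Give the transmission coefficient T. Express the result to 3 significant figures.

Above the barrier the interior wavenumber is k₂ = √(2m(E − V_b))/ℏ = 4.879, giving phase k₂a = 9.806.
T = [1 + V_b² sin²(k₂a) / (4E(E − V_b))]⁻¹ = 1/1.007 = 0.994.

T = 0.994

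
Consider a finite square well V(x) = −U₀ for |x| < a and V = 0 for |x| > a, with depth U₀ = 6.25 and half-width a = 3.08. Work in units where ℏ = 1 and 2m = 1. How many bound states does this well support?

N = 5

The dimensionless depth is z₀ = a√(2mU₀)/ℏ = 3.08 × √(6.250) = 7.700.
The even/odd transcendental equations gain one root per π/2 in z₀, giving N = 1 + ⌊2z₀/π⌋ = 1 + ⌊4.902⌋ = 5.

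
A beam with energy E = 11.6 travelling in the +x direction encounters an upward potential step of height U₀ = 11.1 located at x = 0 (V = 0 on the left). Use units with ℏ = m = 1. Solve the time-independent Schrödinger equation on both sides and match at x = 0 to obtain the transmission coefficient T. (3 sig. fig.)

T = 0.569

The wavenumbers are k₁ = √(2mE)/ℏ = 4.817 on the left and k₂ = √(2m(E − U₀))/ℏ = 1.000 on the right.
Continuity of ψ and ψ′ at the step yields the reflection amplitude r = (k₁ − k₂)/(k₁ + k₂) = 0.6562; thus R = |r|² = 0.4305, T = 0.5695.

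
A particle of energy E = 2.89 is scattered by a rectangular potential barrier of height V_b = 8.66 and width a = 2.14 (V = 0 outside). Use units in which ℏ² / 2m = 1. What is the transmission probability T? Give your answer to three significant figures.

Since E < V_b the interior solution is evanescent with decay constant κ = √(2m(V_b − E))/ℏ = 2.402.
κa = 5.140, sinh(κa) = 85.39.
Matching ψ, ψ′ at both faces gives T = [1 + V_b² sinh²(κa) / (4E(V_b − E))]⁻¹ = 1/8200 = 0.000122.

T = 0.000122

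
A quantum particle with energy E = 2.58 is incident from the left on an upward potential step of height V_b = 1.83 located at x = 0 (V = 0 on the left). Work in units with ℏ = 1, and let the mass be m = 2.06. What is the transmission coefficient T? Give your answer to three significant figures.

T = 0.910

The wavenumbers are k₁ = √(2mE)/ℏ = 3.260 on the left and k₂ = √(2m(E − V_b))/ℏ = 1.758 on the right.
Matching ψ and ψ′ at x = 0 gives r = (k₁ − k₂)/(k₁ + k₂), so R = r² = 0.08964 and T = 1 − R = 0.9104.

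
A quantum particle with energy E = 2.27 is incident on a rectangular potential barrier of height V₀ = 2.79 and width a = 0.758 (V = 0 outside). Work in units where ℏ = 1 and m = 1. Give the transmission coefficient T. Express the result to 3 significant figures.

T = 0.455

Since E < V₀ the interior solution is evanescent with decay constant κ = √(2m(V₀ − E))/ℏ = 1.020.
κa = 0.7730, sinh(κa) = 0.8523.
The exact tunnelling result is T⁻¹ = 1 + V₀² sinh²(κa) / [4E(V₀ − E)] = 2.198, so T = 0.455.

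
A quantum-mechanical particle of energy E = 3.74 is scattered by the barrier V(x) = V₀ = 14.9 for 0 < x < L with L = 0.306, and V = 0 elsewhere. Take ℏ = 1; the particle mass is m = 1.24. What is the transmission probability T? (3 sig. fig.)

T = 0.115

Since E < V₀ the interior solution is evanescent with decay constant κ = √(2m(V₀ − E))/ℏ = 5.261.
κL = 1.610, sinh(κL) = 2.401.
Matching ψ, ψ′ at both faces gives T = [1 + V₀² sinh²(κL) / (4E(V₀ − E))]⁻¹ = 1/8.666 = 0.115.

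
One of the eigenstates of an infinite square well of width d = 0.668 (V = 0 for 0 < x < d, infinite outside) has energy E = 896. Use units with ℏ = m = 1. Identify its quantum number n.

For an infinite well E_n = n²π²ℏ²/(2md²), so n = (d/πℏ)√(2mE).
n = (0.668/π) × √(2 × 1 × 896) = 9.001 → n = 9.

n = 9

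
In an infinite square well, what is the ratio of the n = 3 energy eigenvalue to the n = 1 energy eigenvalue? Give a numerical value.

9

Since E_n ∝ n², the ratio is (3/1)² = 9.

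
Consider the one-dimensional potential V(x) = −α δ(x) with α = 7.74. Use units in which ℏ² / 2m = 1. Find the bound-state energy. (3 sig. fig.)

The bound state is ψ(x) = √κ e^{−κ|x|}. The derivative jump ψ'(0⁺) − ψ'(0⁻) = −(2mα/ℏ²)ψ(0) fixes κ = mα/ℏ² = 3.870.
Then E = −ℏ²κ²/(2m) = −mα²/(2ℏ²) = -14.98.

E = -15.0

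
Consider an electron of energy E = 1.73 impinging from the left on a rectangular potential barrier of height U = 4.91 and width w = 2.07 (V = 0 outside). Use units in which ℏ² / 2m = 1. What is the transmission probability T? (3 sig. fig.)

Since E < U the interior solution is evanescent with decay constant κ = √(2m(U − E))/ℏ = 1.783.
κw = 3.691, sinh(κw) = 20.04.
The exact tunnelling result is T⁻¹ = 1 + U² sinh²(κw) / [4E(U − E)] = 440.8, so T = 0.00227.

T = 0.00227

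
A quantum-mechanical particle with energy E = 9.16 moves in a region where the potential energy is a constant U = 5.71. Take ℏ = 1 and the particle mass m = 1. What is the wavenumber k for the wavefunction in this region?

With E > U the solution is oscillatory, ψ ∝ e^{±ikx} with k = √(2m(E − U))/ℏ.
k = √(2 × 1 × 3.45) = 2.627.

k = 2.63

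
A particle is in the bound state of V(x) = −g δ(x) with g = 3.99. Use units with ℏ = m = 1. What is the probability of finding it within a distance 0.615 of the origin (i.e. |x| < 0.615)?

P = 0.993

The normalised bound state is ψ = √κ e^{−κ|x|} with κ = mg/ℏ² = 3.990.
P(|x| < d) = ∫_{−d}^{d} κ e^{−2κ|x|} dx = 1 − e^{−2κd} = 1 − e^{−4.908} = 0.9926.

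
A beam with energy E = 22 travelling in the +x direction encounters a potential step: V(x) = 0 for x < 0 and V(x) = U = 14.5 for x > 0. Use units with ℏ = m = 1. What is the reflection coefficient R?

On each side the TISE gives plane waves with k = √(2m(E − V))/ℏ: k₁ = √(2·1·22) = 6.633, k₂ = √(2·1·7.5) = 3.873.
Continuity of ψ and ψ′ at the step yields the reflection amplitude r = (k₁ − k₂)/(k₁ + k₂) = 0.2627; thus R = |r|² = 0.06903, T = 0.9310.

R = 0.0690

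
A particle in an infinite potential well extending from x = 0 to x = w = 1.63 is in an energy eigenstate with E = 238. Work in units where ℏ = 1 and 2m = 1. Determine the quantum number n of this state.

n = 8

From E_n = n²π²ℏ²/(2mw²) invert to n = √(2mw²E)/(πℏ).
n = (1.63/π) × √(2 × 0.5 × 238) = 8.004 → n = 8.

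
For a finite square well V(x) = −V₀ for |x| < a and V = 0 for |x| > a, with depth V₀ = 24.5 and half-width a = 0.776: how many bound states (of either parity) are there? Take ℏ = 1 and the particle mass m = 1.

N = 4

The dimensionless depth is z₀ = a√(2mV₀)/ℏ = 0.776 × √(49.00) = 5.432.
A new bound state (alternating even/odd) appears each time z₀ passes a multiple of π/2, so N = ⌊2z₀/π⌋ + 1 = ⌊3.458⌋ + 1 = 4.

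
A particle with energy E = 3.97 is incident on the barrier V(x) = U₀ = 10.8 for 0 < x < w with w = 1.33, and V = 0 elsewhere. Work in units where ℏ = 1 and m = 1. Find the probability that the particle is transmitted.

E < U₀: inside the barrier ψ ∝ e^{±κx} with κ = √(2m(U₀ − E))/ℏ = 3.696.
κw = 4.916, sinh(κw) = 68.20.
Matching ψ, ψ′ at both faces gives T = [1 + U₀² sinh²(κw) / (4E(U₀ − E))]⁻¹ = 1/5003 = 0.000200.

T = 0.000200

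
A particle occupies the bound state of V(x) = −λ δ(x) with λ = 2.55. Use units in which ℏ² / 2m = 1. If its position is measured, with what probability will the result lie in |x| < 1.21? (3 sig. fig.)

P = 0.954

The normalised bound state is ψ = √κ e^{−κ|x|} with κ = mλ/ℏ² = 1.275.
P(|x| < d) = ∫_{−d}^{d} κ e^{−2κ|x|} dx = 1 − e^{−2κd} = 1 − e^{−3.086} = 0.9543.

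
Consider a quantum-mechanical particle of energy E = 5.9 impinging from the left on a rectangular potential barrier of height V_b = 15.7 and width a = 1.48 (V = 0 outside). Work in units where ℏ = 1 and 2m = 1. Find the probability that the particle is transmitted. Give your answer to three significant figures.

T = 0.000355

E < V_b: inside the barrier ψ ∝ e^{±κx} with κ = √(2m(V_b − E))/ℏ = 3.130.
κa = 4.633, sinh(κa) = 51.41.
The exact tunnelling result is T⁻¹ = 1 + V_b² sinh²(κa) / [4E(V_b − E)] = 2818, so T = 0.000355.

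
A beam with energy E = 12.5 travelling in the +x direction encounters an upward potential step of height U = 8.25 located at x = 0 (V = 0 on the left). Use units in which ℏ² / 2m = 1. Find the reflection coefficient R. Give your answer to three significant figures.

R = 0.0694

The wavenumbers are k₁ = √(2mE)/ℏ = 3.536 on the left and k₂ = √(2m(E − U))/ℏ = 2.062 on the right.
Matching ψ and ψ′ at x = 0 gives r = (k₁ − k₂)/(k₁ + k₂), so R = r² = 0.06935 and T = 1 − R = 0.9306.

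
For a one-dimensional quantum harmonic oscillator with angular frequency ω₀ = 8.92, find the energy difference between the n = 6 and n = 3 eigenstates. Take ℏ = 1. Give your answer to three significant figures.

ΔE = 26.8

E_n = ℏω₀(n + ½), so ΔE = (6 − 3) ℏω₀ = 3 × 8.92 = 26.76.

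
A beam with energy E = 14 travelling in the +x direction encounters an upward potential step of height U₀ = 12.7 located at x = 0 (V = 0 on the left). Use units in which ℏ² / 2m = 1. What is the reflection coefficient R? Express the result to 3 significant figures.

The wavenumbers are k₁ = √(2mE)/ℏ = 3.742 on the left and k₂ = √(2m(E − U₀))/ℏ = 1.140 on the right.
Matching ψ and ψ′ at x = 0 gives r = (k₁ − k₂)/(k₁ + k₂), so R = r² = 0.2840 and T = 1 − R = 0.7160.

R = 0.284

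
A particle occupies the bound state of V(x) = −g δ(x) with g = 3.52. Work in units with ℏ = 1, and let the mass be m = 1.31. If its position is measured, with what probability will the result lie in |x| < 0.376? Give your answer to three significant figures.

P = 0.969

The normalised bound state is ψ = √κ e^{−κ|x|} with κ = mg/ℏ² = 4.611.
P(|x| < d) = ∫_{−d}^{d} κ e^{−2κ|x|} dx = 1 − e^{−2κd} = 1 − e^{−3.468} = 0.9688.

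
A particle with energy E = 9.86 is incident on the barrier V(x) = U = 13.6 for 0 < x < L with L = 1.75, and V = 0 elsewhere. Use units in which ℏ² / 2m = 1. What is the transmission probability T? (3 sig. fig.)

T = 0.00366

Since E < U the interior solution is evanescent with decay constant κ = √(2m(U − E))/ℏ = 1.934.
κL = 3.384, sinh(κL) = 14.73.
Matching ψ, ψ′ at both faces gives T = [1 + U² sinh²(κL) / (4E(U − E))]⁻¹ = 1/273.2 = 0.00366.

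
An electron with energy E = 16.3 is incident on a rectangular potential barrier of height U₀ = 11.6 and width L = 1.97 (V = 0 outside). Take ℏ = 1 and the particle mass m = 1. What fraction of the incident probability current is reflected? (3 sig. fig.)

R = 0.0248

E > U₀: inside the barrier k₂ = √(2m(E − U₀))/ℏ = 3.066, k₂L = 6.040.
Matching at both interfaces gives T⁻¹ = 1 + U₀² sin²(k₂L) / [4E(E − U₀)] = 1.025, hence T = 0.975.
R = 1 − T = 0.0248.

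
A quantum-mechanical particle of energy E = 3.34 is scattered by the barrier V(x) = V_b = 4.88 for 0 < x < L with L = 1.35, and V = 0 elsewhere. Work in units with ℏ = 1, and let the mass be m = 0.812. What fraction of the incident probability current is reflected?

R = 0.953

E < V_b: inside the barrier ψ ∝ e^{±κx} with κ = √(2m(V_b − E))/ℏ = 1.581.
κL = 2.135, sinh(κL) = 4.169.
The exact tunnelling result is T⁻¹ = 1 + V_b² sinh²(κL) / [4E(V_b − E)] = 21.12, so T = 0.0474.
R = 1 − T = 0.953.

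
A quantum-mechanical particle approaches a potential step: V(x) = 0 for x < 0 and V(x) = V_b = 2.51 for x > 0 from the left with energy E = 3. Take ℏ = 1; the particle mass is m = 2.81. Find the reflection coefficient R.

R = 0.180

The wavenumbers are k₁ = √(2mE)/ℏ = 4.106 on the left and k₂ = √(2m(E − V_b))/ℏ = 1.659 on the right.
Continuity of ψ and ψ′ at the step yields the reflection amplitude r = (k₁ − k₂)/(k₁ + k₂) = 0.4244; thus R = |r|² = 0.1801, T = 0.8199.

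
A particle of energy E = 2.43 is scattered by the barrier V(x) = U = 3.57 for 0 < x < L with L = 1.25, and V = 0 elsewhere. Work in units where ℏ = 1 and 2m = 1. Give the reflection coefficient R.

R = 0.782

E < U: inside the barrier ψ ∝ e^{±κx} with κ = √(2m(U − E))/ℏ = 1.068.
κL = 1.335, sinh(κL) = 1.768.
Matching ψ, ψ′ at both faces gives T = [1 + U² sinh²(κL) / (4E(U − E))]⁻¹ = 1/4.594 = 0.218.
R = 1 − T = 0.782.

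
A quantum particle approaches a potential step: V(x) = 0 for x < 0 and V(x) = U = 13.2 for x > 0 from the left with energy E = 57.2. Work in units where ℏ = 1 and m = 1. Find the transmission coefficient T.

T = 0.996

On each side the TISE gives plane waves with k = √(2m(E − V))/ℏ: k₁ = √(2·1·57.2) = 10.70, k₂ = √(2·1·44) = 9.381.
Matching ψ and ψ′ at x = 0 gives r = (k₁ − k₂)/(k₁ + k₂), so R = r² = 0.004290 and T = 1 − R = 0.9957.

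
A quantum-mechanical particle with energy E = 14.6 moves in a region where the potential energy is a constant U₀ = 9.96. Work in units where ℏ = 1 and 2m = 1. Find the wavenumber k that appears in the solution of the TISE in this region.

k = 2.15

With E > U₀ the solution is oscillatory, ψ ∝ e^{±ikx} with k = √(2m(E − U₀))/ℏ.
k = √(2 × 0.5 × 4.64) = 2.154.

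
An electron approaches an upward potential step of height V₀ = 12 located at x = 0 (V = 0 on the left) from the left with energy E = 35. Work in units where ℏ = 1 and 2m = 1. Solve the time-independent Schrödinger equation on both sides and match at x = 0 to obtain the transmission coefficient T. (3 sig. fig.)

The wavenumbers are k₁ = √(2mE)/ℏ = 5.916 on the left and k₂ = √(2m(E − V₀))/ℏ = 4.796 on the right.
Continuity of ψ and ψ′ at the step yields the reflection amplitude r = (k₁ − k₂)/(k₁ + k₂) = 0.1046; thus R = |r|² = 0.01094, T = 0.9891.

T = 0.989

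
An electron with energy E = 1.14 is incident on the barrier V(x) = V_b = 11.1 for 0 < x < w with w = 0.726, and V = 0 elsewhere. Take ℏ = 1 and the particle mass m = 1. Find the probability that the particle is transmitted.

T = 0.00226

E < V_b: inside the barrier ψ ∝ e^{±κx} with κ = √(2m(V_b − E))/ℏ = 4.463.
κw = 3.240, sinh(κw) = 12.75.
Matching ψ, ψ′ at both faces gives T = [1 + V_b² sinh²(κw) / (4E(V_b − E))]⁻¹ = 1/442.1 = 0.00226.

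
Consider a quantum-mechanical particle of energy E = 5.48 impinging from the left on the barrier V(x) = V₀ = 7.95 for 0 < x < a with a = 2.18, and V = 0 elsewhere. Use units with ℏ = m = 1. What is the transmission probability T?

T = 0.000212

E < V₀: inside the barrier ψ ∝ e^{±κx} with κ = √(2m(V₀ − E))/ℏ = 2.223.
κa = 4.845, sinh(κa) = 63.57.
The exact tunnelling result is T⁻¹ = 1 + V₀² sinh²(κa) / [4E(V₀ − E)] = 4718, so T = 0.000212.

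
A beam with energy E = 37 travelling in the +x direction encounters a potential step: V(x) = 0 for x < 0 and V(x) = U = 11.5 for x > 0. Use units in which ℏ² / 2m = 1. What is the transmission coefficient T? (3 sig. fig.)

The wavenumbers are k₁ = √(2mE)/ℏ = 6.083 on the left and k₂ = √(2m(E − U))/ℏ = 5.050 on the right.
Matching ψ and ψ′ at x = 0 gives r = (k₁ − k₂)/(k₁ + k₂), so R = r² = 0.008610 and T = 1 − R = 0.9914.

T = 0.991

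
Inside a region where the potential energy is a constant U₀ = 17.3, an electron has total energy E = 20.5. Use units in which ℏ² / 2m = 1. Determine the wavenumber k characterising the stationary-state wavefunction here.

k = 1.79

With E > U₀ the solution is oscillatory, ψ ∝ e^{±ikx} with k = √(2m(E − U₀))/ℏ.
k = √(2 × 0.5 × 3.2) = 1.789.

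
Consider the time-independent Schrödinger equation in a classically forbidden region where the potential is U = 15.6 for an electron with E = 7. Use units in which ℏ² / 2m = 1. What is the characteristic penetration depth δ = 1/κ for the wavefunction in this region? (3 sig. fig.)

Since E < U the TISE in this region is ψ'' = κ²ψ with κ = √(2m(U − E))/ℏ.
κ = √(2 × 0.5 × 8.6) = 2.933. The penetration depth is δ = 1/κ = 0.341.

δ = 0.341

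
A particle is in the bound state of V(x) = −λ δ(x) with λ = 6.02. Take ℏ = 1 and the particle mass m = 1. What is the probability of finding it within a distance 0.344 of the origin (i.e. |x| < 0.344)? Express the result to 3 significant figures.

P = 0.984

The normalised bound state is ψ = √κ e^{−κ|x|} with κ = mλ/ℏ² = 6.020.
P(|x| < d) = ∫_{−d}^{d} κ e^{−2κ|x|} dx = 1 − e^{−2κd} = 1 − e^{−4.142} = 0.9841.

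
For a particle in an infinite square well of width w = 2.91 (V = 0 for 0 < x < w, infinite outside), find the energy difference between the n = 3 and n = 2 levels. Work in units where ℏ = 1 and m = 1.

ΔE = 2.91

E_n = n²π²ℏ²/(2mw²), so ΔE = (3² − 2²) π²ℏ²/(2mw²).
ΔE = 5 × π² / (2 × 1 × 2.91²) = 2.914.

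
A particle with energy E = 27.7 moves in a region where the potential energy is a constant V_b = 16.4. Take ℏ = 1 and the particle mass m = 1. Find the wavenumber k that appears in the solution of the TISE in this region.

k = 4.75

With E > V_b the solution is oscillatory, ψ ∝ e^{±ikx} with k = √(2m(E − V_b))/ℏ.
k = √(2 × 1 × 11.3) = 4.754.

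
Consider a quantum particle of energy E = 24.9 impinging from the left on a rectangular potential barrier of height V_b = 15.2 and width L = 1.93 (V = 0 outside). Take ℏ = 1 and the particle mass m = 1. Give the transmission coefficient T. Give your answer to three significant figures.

Above the barrier the interior wavenumber is k₂ = √(2m(E − V_b))/ℏ = 4.405, giving phase k₂L = 8.501.
T = [1 + V_b² sin²(k₂L) / (4E(E − V_b))]⁻¹ = 1/1.152 = 0.868.

T = 0.868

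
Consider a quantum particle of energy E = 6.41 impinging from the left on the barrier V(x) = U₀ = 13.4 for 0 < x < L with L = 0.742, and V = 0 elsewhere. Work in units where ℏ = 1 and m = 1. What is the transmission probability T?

T = 0.0154

E < U₀: inside the barrier ψ ∝ e^{±κx} with κ = √(2m(U₀ − E))/ℏ = 3.739.
κL = 2.774, sinh(κL) = 7.983.
Matching ψ, ψ′ at both faces gives T = [1 + U₀² sinh²(κL) / (4E(U₀ − E))]⁻¹ = 1/64.84 = 0.0154.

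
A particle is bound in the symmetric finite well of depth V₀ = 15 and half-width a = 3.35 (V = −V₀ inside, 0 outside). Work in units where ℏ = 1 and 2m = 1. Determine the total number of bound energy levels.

The dimensionless depth is z₀ = a√(2mV₀)/ℏ = 3.35 × √(15.00) = 12.97.
The even/odd transcendental equations gain one root per π/2 in z₀, giving N = 1 + ⌊2z₀/π⌋ = 1 + ⌊8.260⌋ = 9.

N = 9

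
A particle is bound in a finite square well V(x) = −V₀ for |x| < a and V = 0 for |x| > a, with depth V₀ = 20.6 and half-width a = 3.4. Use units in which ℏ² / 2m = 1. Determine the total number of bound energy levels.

N = 10

The dimensionless depth is z₀ = a√(2mV₀)/ℏ = 3.4 × √(20.60) = 15.43.
A new bound state (alternating even/odd) appears each time z₀ passes a multiple of π/2, so N = ⌊2z₀/π⌋ + 1 = ⌊9.824⌋ + 1 = 10.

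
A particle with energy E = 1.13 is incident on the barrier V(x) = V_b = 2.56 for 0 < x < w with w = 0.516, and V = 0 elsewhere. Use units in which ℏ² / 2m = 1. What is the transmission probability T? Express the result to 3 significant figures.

T = 0.696

E < V_b: inside the barrier ψ ∝ e^{±κx} with κ = √(2m(V_b − E))/ℏ = 1.196.
κw = 0.6170, sinh(κw) = 0.6570.
Matching ψ, ψ′ at both faces gives T = [1 + V_b² sinh²(κw) / (4E(V_b − E))]⁻¹ = 1/1.438 = 0.696.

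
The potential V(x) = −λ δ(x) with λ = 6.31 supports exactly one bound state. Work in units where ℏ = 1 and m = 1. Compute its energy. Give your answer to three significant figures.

For x ≠ 0 the bound state is ψ ∝ e^{−κ|x|}; integrating the TISE across the delta gives the cusp condition 2κ = 2mλ/ℏ², so κ = 6.310.
Then E = −ℏ²κ²/(2m) = −mλ²/(2ℏ²) = -19.91.

E = -19.9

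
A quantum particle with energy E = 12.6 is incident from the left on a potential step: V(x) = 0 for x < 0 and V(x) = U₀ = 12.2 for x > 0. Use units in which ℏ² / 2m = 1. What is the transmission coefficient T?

T = 0.513

On each side the TISE gives plane waves with k = √(2m(E − V))/ℏ: k₁ = √(2·½·12.6) = 3.550, k₂ = √(2·½·0.4) = 0.6325.
Matching ψ and ψ′ at x = 0 gives r = (k₁ − k₂)/(k₁ + k₂), so R = r² = 0.4866 and T = 1 − R = 0.5134.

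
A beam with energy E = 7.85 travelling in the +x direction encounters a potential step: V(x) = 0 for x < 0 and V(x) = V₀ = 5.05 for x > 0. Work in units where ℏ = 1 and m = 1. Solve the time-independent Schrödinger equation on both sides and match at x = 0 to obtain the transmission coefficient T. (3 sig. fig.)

T = 0.936

On each side the TISE gives plane waves with k = √(2m(E − V))/ℏ: k₁ = √(2·1·7.85) = 3.962, k₂ = √(2·1·2.8) = 2.366.
Continuity of ψ and ψ′ at the step yields the reflection amplitude r = (k₁ − k₂)/(k₁ + k₂) = 0.2522; thus R = |r|² = 0.06359, T = 0.9364.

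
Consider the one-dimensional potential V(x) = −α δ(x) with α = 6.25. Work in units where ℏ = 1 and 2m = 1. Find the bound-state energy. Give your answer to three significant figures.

The bound state is ψ(x) = √κ e^{−κ|x|}. The derivative jump ψ'(0⁺) − ψ'(0⁻) = −(2mα/ℏ²)ψ(0) fixes κ = mα/ℏ² = 3.125.
Then E = −ℏ²κ²/(2m) = −mα²/(2ℏ²) = -9.766.

E = -9.77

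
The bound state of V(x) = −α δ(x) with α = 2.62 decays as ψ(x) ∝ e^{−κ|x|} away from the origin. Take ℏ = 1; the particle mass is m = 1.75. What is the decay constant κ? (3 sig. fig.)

κ = 4.59

Integrate −(ℏ²/2m)ψ'' − αδ(x)ψ = Eψ from −ε to +ε: the ψ'' term gives ψ'(0⁺) − ψ'(0⁻) and the δ term gives −(2mα/ℏ²)ψ(0).
With ψ ∝ e^{−κ|x|} this yields −2κ = −2mα/ℏ², so κ = mα/ℏ² = 4.585.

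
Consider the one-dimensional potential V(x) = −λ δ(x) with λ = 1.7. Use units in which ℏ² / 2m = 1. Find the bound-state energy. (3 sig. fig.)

E = -0.723

The bound state is ψ(x) = √κ e^{−κ|x|}. The derivative jump ψ'(0⁺) − ψ'(0⁻) = −(2mλ/ℏ²)ψ(0) fixes κ = mλ/ℏ² = 0.8500.
Then E = −ℏ²κ²/(2m) = −mλ²/(2ℏ²) = -0.7225.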